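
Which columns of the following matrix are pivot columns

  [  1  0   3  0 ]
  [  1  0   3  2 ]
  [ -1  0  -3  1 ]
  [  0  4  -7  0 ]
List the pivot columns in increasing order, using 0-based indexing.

0, 1, 3

Subtract ρ1 from ρ2.
Add ρ1 to ρ3.
Swap ρ2 and ρ4.
Multiply ρ2 by 1/4.
Subtract 2 times ρ3 from ρ4.
Pivot columns are the columns containing a leading 1.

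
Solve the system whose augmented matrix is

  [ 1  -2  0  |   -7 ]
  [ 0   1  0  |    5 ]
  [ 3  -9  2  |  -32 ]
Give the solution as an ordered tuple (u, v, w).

(3, 5, 2)

Subtract 3 times r1 from r3.
  [ 1  -2  0  |   -7 ]
  [ 0   1  0  |    5 ]
  [ 0  -3  2  |  -11 ]
Add 3 times r2 to r3.
  [ 1  -2  0  |  -7 ]
  [ 0   1  0  |   5 ]
  [ 0   0  2  |   4 ]
Multiply r3 by 1/2.
  [ 1  -2  0  |  -7 ]
  [ 0   1  0  |   5 ]
  [ 0   0  1  |   2 ]
Add 2 times r2 to r1.
  [ 1  0  0  |  3 ]
  [ 0  1  0  |  5 ]
  [ 0  0  1  |  2 ]
Reading off the last column: u = 3, v = 5, w = 2.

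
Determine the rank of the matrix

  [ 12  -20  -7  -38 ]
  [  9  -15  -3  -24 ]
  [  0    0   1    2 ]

R1 → 1/12·R1
  [ 1  -5/3  -7/12  -19/6 ]
  [ 9   -15     -3    -24 ]
  [ 0     0      1      2 ]
R2 → R2 − 9·R1
  [ 1  -5/3  -7/12  -19/6 ]
  [ 0     0    9/4    9/2 ]
  [ 0     0      1      2 ]
R2 → 4/9·R2
  [ 1  -5/3  -7/12  -19/6 ]
  [ 0     0      1      2 ]
  [ 0     0      1      2 ]
R3 → R3 − R2
  [ 1  -5/3  -7/12  -19/6 ]
  [ 0     0      1      2 ]
  [ 0     0      0      0 ]
R1 → R1 + 7/12·R2
  [ 1  -5/3  0  -2 ]
  [ 0     0  1   2 ]
  [ 0     0  0   0 ]
The reduced form has 2 nonzero rows.

rank = 2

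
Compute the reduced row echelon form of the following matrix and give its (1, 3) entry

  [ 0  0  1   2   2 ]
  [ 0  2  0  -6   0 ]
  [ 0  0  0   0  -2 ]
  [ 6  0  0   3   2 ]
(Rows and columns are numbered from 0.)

R1 ↔ R4
  [ 6  0  0   3   2 ]
  [ 0  2  0  -6   0 ]
  [ 0  0  0   0  -2 ]
  [ 0  0  1   2   2 ]
R1 := 1/6·R1
  [ 1  0  0  1/2  1/3 ]
  [ 0  2  0   -6    0 ]
  [ 0  0  0    0   -2 ]
  [ 0  0  1    2    2 ]
R2 := 1/2·R2
  [ 1  0  0  1/2  1/3 ]
  [ 0  1  0   -3    0 ]
  [ 0  0  0    0   -2 ]
  [ 0  0  1    2    2 ]
R3 ↔ R4
  [ 1  0  0  1/2  1/3 ]
  [ 0  1  0   -3    0 ]
  [ 0  0  1    2    2 ]
  [ 0  0  0    0   -2 ]
R4 := -1/2·R4
  [ 1  0  0  1/2  1/3 ]
  [ 0  1  0   -3    0 ]
  [ 0  0  1    2    2 ]
  [ 0  0  0    0    1 ]
R3 := R3 − 2·R4
  [ 1  0  0  1/2  1/3 ]
  [ 0  1  0   -3    0 ]
  [ 0  0  1    2    0 ]
  [ 0  0  0    0    1 ]
R1 := R1 − 1/3·R4
  [ 1  0  0  1/2  0 ]
  [ 0  1  0   -3  0 ]
  [ 0  0  1    2  0 ]
  [ 0  0  0    0  1 ]

-3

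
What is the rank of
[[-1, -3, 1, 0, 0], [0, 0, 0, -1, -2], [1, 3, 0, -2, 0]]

Multiply R1 by -1.
  [ 1  3  -1   0   0 ]
  [ 0  0   0  -1  -2 ]
  [ 1  3   0  -2   0 ]
Subtract R1 from R3.
  [ 1  3  -1   0   0 ]
  [ 0  0   0  -1  -2 ]
  [ 0  0   1  -2   0 ]
Swap R2 and R3.
  [ 1  3  -1   0   0 ]
  [ 0  0   1  -2   0 ]
  [ 0  0   0  -1  -2 ]
Multiply R3 by -1.
  [ 1  3  -1   0  0 ]
  [ 0  0   1  -2  0 ]
  [ 0  0   0   1  2 ]
Add 2 times R3 to R2.
  [ 1  3  -1  0  0 ]
  [ 0  0   1  0  4 ]
  [ 0  0   0  1  2 ]
Add R2 to R1.
  [ 1  3  0  0  4 ]
  [ 0  0  1  0  4 ]
  [ 0  0  0  1  2 ]
The reduced form has 3 nonzero rows.

rank = 3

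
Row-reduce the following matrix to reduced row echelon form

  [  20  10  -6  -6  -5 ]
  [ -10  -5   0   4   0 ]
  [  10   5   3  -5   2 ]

R1 -> 1/20·R1
  [   1  1/2  -3/10  -3/10  -1/4 ]
  [ -10   -5      0      4     0 ]
  [  10    5      3     -5     2 ]
R2 -> R2 + 10·R1
  [  1  1/2  -3/10  -3/10  -1/4 ]
  [  0    0     -3      1  -5/2 ]
  [ 10    5      3     -5     2 ]
R3 -> R3 − 10·R1
  [ 1  1/2  -3/10  -3/10  -1/4 ]
  [ 0    0     -3      1  -5/2 ]
  [ 0    0      6     -2   9/2 ]
R2 -> -1/3·R2
  [ 1  1/2  -3/10  -3/10  -1/4 ]
  [ 0    0      1   -1/3   5/6 ]
  [ 0    0      6     -2   9/2 ]
R3 -> R3 − 6·R2
  [ 1  1/2  -3/10  -3/10  -1/4 ]
  [ 0    0      1   -1/3   5/6 ]
  [ 0    0      0      0  -1/2 ]
R3 -> -2·R3
  [ 1  1/2  -3/10  -3/10  -1/4 ]
  [ 0    0      1   -1/3   5/6 ]
  [ 0    0      0      0     1 ]
R2 -> R2 − 5/6·R3
  [ 1  1/2  -3/10  -3/10  -1/4 ]
  [ 0    0      1   -1/3     0 ]
  [ 0    0      0      0     1 ]
R1 -> R1 + 1/4·R3
  [ 1  1/2  -3/10  -3/10  0 ]
  [ 0    0      1   -1/3  0 ]
  [ 0    0      0      0  1 ]
R1 -> R1 + 3/10·R2
  [ 1  1/2  0  -2/5  0 ]
  [ 0    0  1  -1/3  0 ]
  [ 0    0  0     0  1 ]

[[1, 1/2, 0, -2/5, 0], [0, 0, 1, -1/3, 0], [0, 0, 0, 0, 1]]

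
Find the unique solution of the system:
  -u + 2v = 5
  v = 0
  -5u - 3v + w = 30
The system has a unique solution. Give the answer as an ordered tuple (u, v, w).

Form the augmented matrix and row-reduce:
  [ -1   2  0  |   5 ]
  [  0   1  0  |   0 ]
  [ -5  -3  1  |  30 ]
R1 -> -1·R1
  [  1  -2  0  |  -5 ]
  [  0   1  0  |   0 ]
  [ -5  -3  1  |  30 ]
R3 -> R3 + 5·R1
  [ 1   -2  0  |  -5 ]
  [ 0    1  0  |   0 ]
  [ 0  -13  1  |   5 ]
R3 -> R3 + 13·R2
  [ 1  -2  0  |  -5 ]
  [ 0   1  0  |   0 ]
  [ 0   0  1  |   5 ]
R1 -> R1 + 2·R2
  [ 1  0  0  |  -5 ]
  [ 0  1  0  |   0 ]
  [ 0  0  1  |   5 ]
Reading off the last column: u = -5, v = 0, w = 5.

(-5, 0, 5)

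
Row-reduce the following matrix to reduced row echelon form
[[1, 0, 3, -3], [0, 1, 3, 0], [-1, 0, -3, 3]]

R3 → R3 + R1
  [ 1  0  3  -3 ]
  [ 0  1  3   0 ]
  [ 0  0  0   0 ]

[[1, 0, 3, -3], [0, 1, 3, 0], [0, 0, 0, 0]]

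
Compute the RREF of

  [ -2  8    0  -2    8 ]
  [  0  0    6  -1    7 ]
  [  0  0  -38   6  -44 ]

[[1, -4, 0, 0, -3], [0, 0, 1, 0, 1], [0, 0, 0, 1, -1]]

Multiply R1 by -1/2.
  [ 1  -4    0   1   -4 ]
  [ 0   0    6  -1    7 ]
  [ 0   0  -38   6  -44 ]
Multiply R2 by 1/6.
  [ 1  -4    0     1   -4 ]
  [ 0   0    1  -1/6  7/6 ]
  [ 0   0  -38     6  -44 ]
Add 38 times R2 to R3.
  [ 1  -4  0     1   -4 ]
  [ 0   0  1  -1/6  7/6 ]
  [ 0   0  0  -1/3  1/3 ]
Multiply R3 by -3.
  [ 1  -4  0     1   -4 ]
  [ 0   0  1  -1/6  7/6 ]
  [ 0   0  0     1   -1 ]
Add 1/6 times R3 to R2.
  [ 1  -4  0  1  -4 ]
  [ 0   0  1  0   1 ]
  [ 0   0  0  1  -1 ]
Subtract R3 from R1.
  [ 1  -4  0  0  -3 ]
  [ 0   0  1  0   1 ]
  [ 0   0  0  1  -1 ]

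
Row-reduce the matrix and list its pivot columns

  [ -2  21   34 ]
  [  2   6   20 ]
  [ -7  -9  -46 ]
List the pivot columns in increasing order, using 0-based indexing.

R1 -> -1/2·R1
  [  1  -21/2  -17 ]
  [  2      6   20 ]
  [ -7     -9  -46 ]
R2 -> R2 − 2·R1
  [  1  -21/2  -17 ]
  [  0     27   54 ]
  [ -7     -9  -46 ]
R3 -> R3 + 7·R1
  [ 1   -21/2   -17 ]
  [ 0      27    54 ]
  [ 0  -165/2  -165 ]
R2 -> 1/27·R2
  [ 1   -21/2   -17 ]
  [ 0       1     2 ]
  [ 0  -165/2  -165 ]
R3 -> R3 + 165/2·R2
  [ 1  -21/2  -17 ]
  [ 0      1    2 ]
  [ 0      0    0 ]
R1 -> R1 + 21/2·R2
  [ 1  0  4 ]
  [ 0  1  2 ]
  [ 0  0  0 ]
Pivot columns are the columns containing a leading 1.

0, 1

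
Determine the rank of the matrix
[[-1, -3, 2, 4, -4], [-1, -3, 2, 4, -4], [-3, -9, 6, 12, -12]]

r1 := -1·r1
  [  1   3  -2  -4    4 ]
  [ -1  -3   2   4   -4 ]
  [ -3  -9   6  12  -12 ]
r2 := r2 + r1
  [  1   3  -2  -4    4 ]
  [  0   0   0   0    0 ]
  [ -3  -9   6  12  -12 ]
r3 := r3 + 3·r1
  [ 1  3  -2  -4  4 ]
  [ 0  0   0   0  0 ]
  [ 0  0   0   0  0 ]
The reduced form has 1 nonzero row.

rank = 1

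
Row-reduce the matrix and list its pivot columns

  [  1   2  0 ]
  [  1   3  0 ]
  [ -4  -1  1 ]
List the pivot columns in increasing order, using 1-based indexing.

1, 2, 3

R2 -> R2 − R1
  [  1   2  0 ]
  [  0   1  0 ]
  [ -4  -1  1 ]
R3 -> R3 + 4·R1
  [ 1  2  0 ]
  [ 0  1  0 ]
  [ 0  7  1 ]
R3 -> R3 − 7·R2
  [ 1  2  0 ]
  [ 0  1  0 ]
  [ 0  0  1 ]
R1 -> R1 − 2·R2
  [ 1  0  0 ]
  [ 0  1  0 ]
  [ 0  0  1 ]
Pivot columns are the columns containing a leading 1.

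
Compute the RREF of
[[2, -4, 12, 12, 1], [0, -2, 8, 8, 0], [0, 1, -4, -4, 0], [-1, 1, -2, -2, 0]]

[[1, 0, -2, -2, 0], [0, 1, -4, -4, 0], [0, 0, 0, 0, 1], [0, 0, 0, 0, 0]]

ρ1 → 1/2·ρ1
  [  1  -2   6   6  1/2 ]
  [  0  -2   8   8    0 ]
  [  0   1  -4  -4    0 ]
  [ -1   1  -2  -2    0 ]
ρ4 → ρ4 + ρ1
  [ 1  -2   6   6  1/2 ]
  [ 0  -2   8   8    0 ]
  [ 0   1  -4  -4    0 ]
  [ 0  -1   4   4  1/2 ]
ρ2 → -1/2·ρ2
  [ 1  -2   6   6  1/2 ]
  [ 0   1  -4  -4    0 ]
  [ 0   1  -4  -4    0 ]
  [ 0  -1   4   4  1/2 ]
ρ3 → ρ3 − ρ2
  [ 1  -2   6   6  1/2 ]
  [ 0   1  -4  -4    0 ]
  [ 0   0   0   0    0 ]
  [ 0  -1   4   4  1/2 ]
ρ4 → ρ4 + ρ2
  [ 1  -2   6   6  1/2 ]
  [ 0   1  -4  -4    0 ]
  [ 0   0   0   0    0 ]
  [ 0   0   0   0  1/2 ]
ρ3 <-> ρ4
  [ 1  -2   6   6  1/2 ]
  [ 0   1  -4  -4    0 ]
  [ 0   0   0   0  1/2 ]
  [ 0   0   0   0    0 ]
ρ3 → 2·ρ3
  [ 1  -2   6   6  1/2 ]
  [ 0   1  -4  -4    0 ]
  [ 0   0   0   0    1 ]
  [ 0   0   0   0    0 ]
ρ1 → ρ1 − 1/2·ρ3
  [ 1  -2   6   6  0 ]
  [ 0   1  -4  -4  0 ]
  [ 0   0   0   0  1 ]
  [ 0   0   0   0  0 ]
ρ1 → ρ1 + 2·ρ2
  [ 1  0  -2  -2  0 ]
  [ 0  1  -4  -4  0 ]
  [ 0  0   0   0  1 ]
  [ 0  0   0   0  0 ]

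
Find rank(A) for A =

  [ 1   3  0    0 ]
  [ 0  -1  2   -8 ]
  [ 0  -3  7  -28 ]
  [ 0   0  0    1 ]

rank = 4

R2 ← -1·R2
R3 ← R3 + 3·R2
R3 ← R3 + 4·R4
R2 ← R2 − 8·R4
R2 ← R2 + 2·R3
R1 ← R1 − 3·R2
The reduced form has 4 nonzero rows.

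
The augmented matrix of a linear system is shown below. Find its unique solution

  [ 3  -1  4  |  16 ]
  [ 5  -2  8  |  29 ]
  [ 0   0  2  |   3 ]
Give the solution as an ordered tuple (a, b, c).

R1 → 1/3·R1
  [ 1  -1/3  4/3  |  16/3 ]
  [ 5    -2    8  |    29 ]
  [ 0     0    2  |     3 ]
R2 → R2 − 5·R1
  [ 1  -1/3  4/3  |  16/3 ]
  [ 0  -1/3  4/3  |   7/3 ]
  [ 0     0    2  |     3 ]
R2 → -3·R2
  [ 1  -1/3  4/3  |  16/3 ]
  [ 0     1   -4  |    -7 ]
  [ 0     0    2  |     3 ]
R3 → 1/2·R3
  [ 1  -1/3  4/3  |  16/3 ]
  [ 0     1   -4  |    -7 ]
  [ 0     0    1  |   3/2 ]
R2 → R2 + 4·R3
  [ 1  -1/3  4/3  |  16/3 ]
  [ 0     1    0  |    -1 ]
  [ 0     0    1  |   3/2 ]
R1 → R1 − 4/3·R3
  [ 1  -1/3  0  |  10/3 ]
  [ 0     1  0  |    -1 ]
  [ 0     0  1  |   3/2 ]
R1 → R1 + 1/3·R2
  [ 1  0  0  |    3 ]
  [ 0  1  0  |   -1 ]
  [ 0  0  1  |  3/2 ]
Reading off the last column: a = 3, b = -1, c = 3/2.

(3, -1, 3/2)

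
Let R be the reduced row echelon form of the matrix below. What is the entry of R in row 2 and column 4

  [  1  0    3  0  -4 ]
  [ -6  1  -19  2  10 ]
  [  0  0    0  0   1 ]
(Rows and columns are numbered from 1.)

ρ2 -> ρ2 + 6·ρ1
  [ 1  0   3  0   -4 ]
  [ 0  1  -1  2  -14 ]
  [ 0  0   0  0    1 ]
ρ2 -> ρ2 + 14·ρ3
  [ 1  0   3  0  -4 ]
  [ 0  1  -1  2   0 ]
  [ 0  0   0  0   1 ]
ρ1 -> ρ1 + 4·ρ3
  [ 1  0   3  0  0 ]
  [ 0  1  -1  2  0 ]
  [ 0  0   0  0  1 ]

2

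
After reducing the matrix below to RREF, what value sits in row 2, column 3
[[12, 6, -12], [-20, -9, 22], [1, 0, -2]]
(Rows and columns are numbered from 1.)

R1 ← 1/12·R1
  [   1  1/2  -1 ]
  [ -20   -9  22 ]
  [   1    0  -2 ]
R2 ← R2 + 20·R1
  [ 1  1/2  -1 ]
  [ 0    1   2 ]
  [ 1    0  -2 ]
R3 ← R3 − R1
  [ 1   1/2  -1 ]
  [ 0     1   2 ]
  [ 0  -1/2  -1 ]
R3 ← R3 + 1/2·R2
  [ 1  1/2  -1 ]
  [ 0    1   2 ]
  [ 0    0   0 ]
R1 ← R1 − 1/2·R2
  [ 1  0  -2 ]
  [ 0  1   2 ]
  [ 0  0   0 ]

2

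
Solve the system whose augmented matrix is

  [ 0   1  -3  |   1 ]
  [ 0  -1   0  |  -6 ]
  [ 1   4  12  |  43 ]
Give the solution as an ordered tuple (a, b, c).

(-1, 6, 5/3)

ρ1 ↔ ρ3
ρ2 ← -1·ρ2
ρ3 ← ρ3 − ρ2
ρ3 ← -1/3·ρ3
ρ1 ← ρ1 − 12·ρ3
ρ1 ← ρ1 − 4·ρ2
Reading off the last column: a = -1, b = 6, c = 5/3.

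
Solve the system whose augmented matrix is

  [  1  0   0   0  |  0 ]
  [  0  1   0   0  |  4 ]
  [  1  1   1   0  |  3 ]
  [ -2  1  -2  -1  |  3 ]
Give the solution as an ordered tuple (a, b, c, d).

(0, 4, -1, 3)

Subtract R1 from R3.
  [  1  0   0   0  |  0 ]
  [  0  1   0   0  |  4 ]
  [  0  1   1   0  |  3 ]
  [ -2  1  -2  -1  |  3 ]
Add 2 times R1 to R4.
  [ 1  0   0   0  |  0 ]
  [ 0  1   0   0  |  4 ]
  [ 0  1   1   0  |  3 ]
  [ 0  1  -2  -1  |  3 ]
Subtract R2 from R3.
  [ 1  0   0   0  |   0 ]
  [ 0  1   0   0  |   4 ]
  [ 0  0   1   0  |  -1 ]
  [ 0  1  -2  -1  |   3 ]
Subtract R2 from R4.
  [ 1  0   0   0  |   0 ]
  [ 0  1   0   0  |   4 ]
  [ 0  0   1   0  |  -1 ]
  [ 0  0  -2  -1  |  -1 ]
Add 2 times R3 to R4.
  [ 1  0  0   0  |   0 ]
  [ 0  1  0   0  |   4 ]
  [ 0  0  1   0  |  -1 ]
  [ 0  0  0  -1  |  -3 ]
Multiply R4 by -1.
  [ 1  0  0  0  |   0 ]
  [ 0  1  0  0  |   4 ]
  [ 0  0  1  0  |  -1 ]
  [ 0  0  0  1  |   3 ]
Reading off the last column: a = 0, b = 4, c = -1, d = 3.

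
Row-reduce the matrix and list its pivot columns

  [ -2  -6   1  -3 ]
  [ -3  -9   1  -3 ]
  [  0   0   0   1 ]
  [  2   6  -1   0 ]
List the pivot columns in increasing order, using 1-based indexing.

1, 3, 4

r1 → -1/2·r1
  [  1   3  -1/2  3/2 ]
  [ -3  -9     1   -3 ]
  [  0   0     0    1 ]
  [  2   6    -1    0 ]
r2 → r2 + 3·r1
  [ 1  3  -1/2  3/2 ]
  [ 0  0  -1/2  3/2 ]
  [ 0  0     0    1 ]
  [ 2  6    -1    0 ]
r4 → r4 − 2·r1
  [ 1  3  -1/2  3/2 ]
  [ 0  0  -1/2  3/2 ]
  [ 0  0     0    1 ]
  [ 0  0     0   -3 ]
r2 → -2·r2
  [ 1  3  -1/2  3/2 ]
  [ 0  0     1   -3 ]
  [ 0  0     0    1 ]
  [ 0  0     0   -3 ]
r4 → r4 + 3·r3
  [ 1  3  -1/2  3/2 ]
  [ 0  0     1   -3 ]
  [ 0  0     0    1 ]
  [ 0  0     0    0 ]
r2 → r2 + 3·r3
  [ 1  3  -1/2  3/2 ]
  [ 0  0     1    0 ]
  [ 0  0     0    1 ]
  [ 0  0     0    0 ]
r1 → r1 − 3/2·r3
  [ 1  3  -1/2  0 ]
  [ 0  0     1  0 ]
  [ 0  0     0  1 ]
  [ 0  0     0  0 ]
r1 → r1 + 1/2·r2
  [ 1  3  0  0 ]
  [ 0  0  1  0 ]
  [ 0  0  0  1 ]
  [ 0  0  0  0 ]
Pivot columns are the columns containing a leading 1.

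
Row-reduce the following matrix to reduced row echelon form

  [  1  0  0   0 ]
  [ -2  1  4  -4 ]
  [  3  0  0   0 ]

[[1, 0, 0, 0], [0, 1, 4, -4], [0, 0, 0, 0]]

ρ2 → ρ2 + 2·ρ1
  [ 1  0  0   0 ]
  [ 0  1  4  -4 ]
  [ 3  0  0   0 ]
ρ3 → ρ3 − 3·ρ1
  [ 1  0  0   0 ]
  [ 0  1  4  -4 ]
  [ 0  0  0   0 ]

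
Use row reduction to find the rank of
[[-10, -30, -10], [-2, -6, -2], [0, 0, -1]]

rank = 2

R1 -> -1/10·R1
  [  1   3   1 ]
  [ -2  -6  -2 ]
  [  0   0  -1 ]
R2 -> R2 + 2·R1
  [ 1  3   1 ]
  [ 0  0   0 ]
  [ 0  0  -1 ]
R2 ↔ R3
  [ 1  3   1 ]
  [ 0  0  -1 ]
  [ 0  0   0 ]
R2 -> -1·R2
  [ 1  3  1 ]
  [ 0  0  1 ]
  [ 0  0  0 ]
R1 -> R1 − R2
  [ 1  3  0 ]
  [ 0  0  1 ]
  [ 0  0  0 ]
The reduced form has 2 nonzero rows.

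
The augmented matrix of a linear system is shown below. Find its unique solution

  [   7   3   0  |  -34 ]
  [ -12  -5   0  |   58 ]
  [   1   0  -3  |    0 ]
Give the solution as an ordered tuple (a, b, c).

r1 ← 1/7·r1
  [   1  3/7   0  |  -34/7 ]
  [ -12   -5   0  |     58 ]
  [   1    0  -3  |      0 ]
r2 ← r2 + 12·r1
  [ 1  3/7   0  |  -34/7 ]
  [ 0  1/7   0  |   -2/7 ]
  [ 1    0  -3  |      0 ]
r3 ← r3 − r1
  [ 1   3/7   0  |  -34/7 ]
  [ 0   1/7   0  |   -2/7 ]
  [ 0  -3/7  -3  |   34/7 ]
r2 ← 7·r2
  [ 1   3/7   0  |  -34/7 ]
  [ 0     1   0  |     -2 ]
  [ 0  -3/7  -3  |   34/7 ]
r3 ← r3 + 3/7·r2
  [ 1  3/7   0  |  -34/7 ]
  [ 0    1   0  |     -2 ]
  [ 0    0  -3  |      4 ]
r3 ← -1/3·r3
  [ 1  3/7  0  |  -34/7 ]
  [ 0    1  0  |     -2 ]
  [ 0    0  1  |   -4/3 ]
r1 ← r1 − 3/7·r2
  [ 1  0  0  |    -4 ]
  [ 0  1  0  |    -2 ]
  [ 0  0  1  |  -4/3 ]
Reading off the last column: a = -4, b = -2, c = -4/3.

(-4, -2, -4/3)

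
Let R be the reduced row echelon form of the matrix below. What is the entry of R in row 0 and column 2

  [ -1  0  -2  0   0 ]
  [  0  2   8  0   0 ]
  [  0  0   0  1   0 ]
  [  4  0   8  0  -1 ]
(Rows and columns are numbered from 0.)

ρ1 := -1·ρ1
  [ 1  0  2  0   0 ]
  [ 0  2  8  0   0 ]
  [ 0  0  0  1   0 ]
  [ 4  0  8  0  -1 ]
ρ4 := ρ4 − 4·ρ1
  [ 1  0  2  0   0 ]
  [ 0  2  8  0   0 ]
  [ 0  0  0  1   0 ]
  [ 0  0  0  0  -1 ]
ρ2 := 1/2·ρ2
  [ 1  0  2  0   0 ]
  [ 0  1  4  0   0 ]
  [ 0  0  0  1   0 ]
  [ 0  0  0  0  -1 ]
ρ4 := -1·ρ4
  [ 1  0  2  0  0 ]
  [ 0  1  4  0  0 ]
  [ 0  0  0  1  0 ]
  [ 0  0  0  0  1 ]

2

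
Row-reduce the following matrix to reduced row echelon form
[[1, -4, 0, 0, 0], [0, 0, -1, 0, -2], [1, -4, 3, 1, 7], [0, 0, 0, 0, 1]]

[[1, -4, 0, 0, 0], [0, 0, 1, 0, 0], [0, 0, 0, 1, 0], [0, 0, 0, 0, 1]]

R3 ← R3 − R1
  [ 1  -4   0  0   0 ]
  [ 0   0  -1  0  -2 ]
  [ 0   0   3  1   7 ]
  [ 0   0   0  0   1 ]
R2 ← -1·R2
  [ 1  -4  0  0  0 ]
  [ 0   0  1  0  2 ]
  [ 0   0  3  1  7 ]
  [ 0   0  0  0  1 ]
R3 ← R3 − 3·R2
  [ 1  -4  0  0  0 ]
  [ 0   0  1  0  2 ]
  [ 0   0  0  1  1 ]
  [ 0   0  0  0  1 ]
R3 ← R3 − R4
  [ 1  -4  0  0  0 ]
  [ 0   0  1  0  2 ]
  [ 0   0  0  1  0 ]
  [ 0   0  0  0  1 ]
R2 ← R2 − 2·R4
  [ 1  -4  0  0  0 ]
  [ 0   0  1  0  0 ]
  [ 0   0  0  1  0 ]
  [ 0   0  0  0  1 ]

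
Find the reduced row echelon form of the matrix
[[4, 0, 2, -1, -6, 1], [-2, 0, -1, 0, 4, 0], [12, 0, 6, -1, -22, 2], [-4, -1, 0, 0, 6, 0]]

[[1, 0, 1/2, 0, -2, 0], [0, 1, -2, 0, 2, 0], [0, 0, 0, 1, -2, 0], [0, 0, 0, 0, 0, 1]]

ρ1 := 1/4·ρ1
  [  1   0  1/2  -1/4  -3/2  1/4 ]
  [ -2   0   -1     0     4    0 ]
  [ 12   0    6    -1   -22    2 ]
  [ -4  -1    0     0     6    0 ]
ρ2 := ρ2 + 2·ρ1
  [  1   0  1/2  -1/4  -3/2  1/4 ]
  [  0   0    0  -1/2     1  1/2 ]
  [ 12   0    6    -1   -22    2 ]
  [ -4  -1    0     0     6    0 ]
ρ3 := ρ3 − 12·ρ1
  [  1   0  1/2  -1/4  -3/2  1/4 ]
  [  0   0    0  -1/2     1  1/2 ]
  [  0   0    0     2    -4   -1 ]
  [ -4  -1    0     0     6    0 ]
ρ4 := ρ4 + 4·ρ1
  [ 1   0  1/2  -1/4  -3/2  1/4 ]
  [ 0   0    0  -1/2     1  1/2 ]
  [ 0   0    0     2    -4   -1 ]
  [ 0  -1    2    -1     0    1 ]
ρ2 <-> ρ4
  [ 1   0  1/2  -1/4  -3/2  1/4 ]
  [ 0  -1    2    -1     0    1 ]
  [ 0   0    0     2    -4   -1 ]
  [ 0   0    0  -1/2     1  1/2 ]
ρ2 := -1·ρ2
  [ 1  0  1/2  -1/4  -3/2  1/4 ]
  [ 0  1   -2     1     0   -1 ]
  [ 0  0    0     2    -4   -1 ]
  [ 0  0    0  -1/2     1  1/2 ]
ρ3 := 1/2·ρ3
  [ 1  0  1/2  -1/4  -3/2   1/4 ]
  [ 0  1   -2     1     0    -1 ]
  [ 0  0    0     1    -2  -1/2 ]
  [ 0  0    0  -1/2     1   1/2 ]
ρ4 := ρ4 + 1/2·ρ3
  [ 1  0  1/2  -1/4  -3/2   1/4 ]
  [ 0  1   -2     1     0    -1 ]
  [ 0  0    0     1    -2  -1/2 ]
  [ 0  0    0     0     0   1/4 ]
ρ4 := 4·ρ4
  [ 1  0  1/2  -1/4  -3/2   1/4 ]
  [ 0  1   -2     1     0    -1 ]
  [ 0  0    0     1    -2  -1/2 ]
  [ 0  0    0     0     0     1 ]
ρ3 := ρ3 + 1/2·ρ4
  [ 1  0  1/2  -1/4  -3/2  1/4 ]
  [ 0  1   -2     1     0   -1 ]
  [ 0  0    0     1    -2    0 ]
  [ 0  0    0     0     0    1 ]
ρ2 := ρ2 + ρ4
  [ 1  0  1/2  -1/4  -3/2  1/4 ]
  [ 0  1   -2     1     0    0 ]
  [ 0  0    0     1    -2    0 ]
  [ 0  0    0     0     0    1 ]
ρ1 := ρ1 − 1/4·ρ4
  [ 1  0  1/2  -1/4  -3/2  0 ]
  [ 0  1   -2     1     0  0 ]
  [ 0  0    0     1    -2  0 ]
  [ 0  0    0     0     0  1 ]
ρ2 := ρ2 − ρ3
  [ 1  0  1/2  -1/4  -3/2  0 ]
  [ 0  1   -2     0     2  0 ]
  [ 0  0    0     1    -2  0 ]
  [ 0  0    0     0     0  1 ]
ρ1 := ρ1 + 1/4·ρ3
  [ 1  0  1/2  0  -2  0 ]
  [ 0  1   -2  0   2  0 ]
  [ 0  0    0  1  -2  0 ]
  [ 0  0    0  0   0  1 ]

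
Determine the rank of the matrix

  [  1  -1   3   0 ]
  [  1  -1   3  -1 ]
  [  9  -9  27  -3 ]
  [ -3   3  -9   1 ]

rank = 2

R2 → R2 − R1
  [  1  -1   3   0 ]
  [  0   0   0  -1 ]
  [  9  -9  27  -3 ]
  [ -3   3  -9   1 ]
R3 → R3 − 9·R1
  [  1  -1   3   0 ]
  [  0   0   0  -1 ]
  [  0   0   0  -3 ]
  [ -3   3  -9   1 ]
R4 → R4 + 3·R1
  [ 1  -1  3   0 ]
  [ 0   0  0  -1 ]
  [ 0   0  0  -3 ]
  [ 0   0  0   1 ]
R2 → -1·R2
  [ 1  -1  3   0 ]
  [ 0   0  0   1 ]
  [ 0   0  0  -3 ]
  [ 0   0  0   1 ]
R3 → R3 + 3·R2
  [ 1  -1  3  0 ]
  [ 0   0  0  1 ]
  [ 0   0  0  0 ]
  [ 0   0  0  1 ]
R4 → R4 − R2
  [ 1  -1  3  0 ]
  [ 0   0  0  1 ]
  [ 0   0  0  0 ]
  [ 0   0  0  0 ]
The reduced form has 2 nonzero rows.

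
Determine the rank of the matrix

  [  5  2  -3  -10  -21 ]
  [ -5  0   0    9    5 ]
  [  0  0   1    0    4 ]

R1 ← 1/5·R1
  [  1  2/5  -3/5  -2  -21/5 ]
  [ -5    0     0   9      5 ]
  [  0    0     1   0      4 ]
R2 ← R2 + 5·R1
  [ 1  2/5  -3/5  -2  -21/5 ]
  [ 0    2    -3  -1    -16 ]
  [ 0    0     1   0      4 ]
R2 ← 1/2·R2
  [ 1  2/5  -3/5    -2  -21/5 ]
  [ 0    1  -3/2  -1/2     -8 ]
  [ 0    0     1     0      4 ]
R2 ← R2 + 3/2·R3
  [ 1  2/5  -3/5    -2  -21/5 ]
  [ 0    1     0  -1/2     -2 ]
  [ 0    0     1     0      4 ]
R1 ← R1 + 3/5·R3
  [ 1  2/5  0    -2  -9/5 ]
  [ 0    1  0  -1/2    -2 ]
  [ 0    0  1     0     4 ]
R1 ← R1 − 2/5·R2
  [ 1  0  0  -9/5  -1 ]
  [ 0  1  0  -1/2  -2 ]
  [ 0  0  1     0   4 ]
The reduced form has 3 nonzero rows.

rank = 3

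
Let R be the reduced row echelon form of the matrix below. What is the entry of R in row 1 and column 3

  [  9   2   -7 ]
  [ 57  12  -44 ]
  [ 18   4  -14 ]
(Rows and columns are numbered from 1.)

-2/3

Multiply ρ1 by 1/9.
  [  1  2/9  -7/9 ]
  [ 57   12   -44 ]
  [ 18    4   -14 ]
Subtract 57 times ρ1 from ρ2.
  [  1   2/9  -7/9 ]
  [  0  -2/3   1/3 ]
  [ 18     4   -14 ]
Subtract 18 times ρ1 from ρ3.
  [ 1   2/9  -7/9 ]
  [ 0  -2/3   1/3 ]
  [ 0     0     0 ]
Multiply ρ2 by -3/2.
  [ 1  2/9  -7/9 ]
  [ 0    1  -1/2 ]
  [ 0    0     0 ]
Subtract 2/9 times ρ2 from ρ1.
  [ 1  0  -2/3 ]
  [ 0  1  -1/2 ]
  [ 0  0     0 ]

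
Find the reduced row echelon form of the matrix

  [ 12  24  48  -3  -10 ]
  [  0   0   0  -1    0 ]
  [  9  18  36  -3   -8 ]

[[1, 2, 4, 0, 0], [0, 0, 0, 1, 0], [0, 0, 0, 0, 1]]

R1 → 1/12·R1
  [ 1   2   4  -1/4  -5/6 ]
  [ 0   0   0    -1     0 ]
  [ 9  18  36    -3    -8 ]
R3 → R3 − 9·R1
  [ 1  2  4  -1/4  -5/6 ]
  [ 0  0  0    -1     0 ]
  [ 0  0  0  -3/4  -1/2 ]
R2 → -1·R2
  [ 1  2  4  -1/4  -5/6 ]
  [ 0  0  0     1     0 ]
  [ 0  0  0  -3/4  -1/2 ]
R3 → R3 + 3/4·R2
  [ 1  2  4  -1/4  -5/6 ]
  [ 0  0  0     1     0 ]
  [ 0  0  0     0  -1/2 ]
R3 → -2·R3
  [ 1  2  4  -1/4  -5/6 ]
  [ 0  0  0     1     0 ]
  [ 0  0  0     0     1 ]
R1 → R1 + 5/6·R3
  [ 1  2  4  -1/4  0 ]
  [ 0  0  0     1  0 ]
  [ 0  0  0     0  1 ]
R1 → R1 + 1/4·R2
  [ 1  2  4  0  0 ]
  [ 0  0  0  1  0 ]
  [ 0  0  0  0  1 ]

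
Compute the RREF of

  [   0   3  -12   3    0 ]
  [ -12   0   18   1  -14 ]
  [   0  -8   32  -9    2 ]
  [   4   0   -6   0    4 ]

r1 <-> r2
r1 ← -1/12·r1
r4 ← r4 − 4·r1
r2 ← 1/3·r2
r3 ← r3 + 8·r2
r3 ← -1·r3
r4 ← r4 − 1/3·r3
r2 ← r2 − r3
r1 ← r1 + 1/12·r3

[[1, 0, -3/2, 0, 1], [0, 1, -4, 0, 2], [0, 0, 0, 1, -2], [0, 0, 0, 0, 0]]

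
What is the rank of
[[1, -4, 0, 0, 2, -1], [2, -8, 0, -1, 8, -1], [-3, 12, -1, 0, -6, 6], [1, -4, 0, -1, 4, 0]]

rank = 4

Subtract 2 times R1 from R2.
Add 3 times R1 to R3.
Subtract R1 from R4.
Swap R2 and R3.
Multiply R2 by -1.
Multiply R3 by -1.
Add R3 to R4.
Multiply R4 by -1/2.
Add 4 times R4 to R3.
Subtract 2 times R4 from R1.
The reduced form has 4 nonzero rows.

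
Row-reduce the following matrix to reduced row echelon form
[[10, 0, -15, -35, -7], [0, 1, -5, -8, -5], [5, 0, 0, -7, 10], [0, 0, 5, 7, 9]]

[[1, 0, 0, -7/5, 2], [0, 1, 0, -1, 4], [0, 0, 1, 7/5, 9/5], [0, 0, 0, 0, 0]]

R1 ← 1/10·R1
  [ 1  0  -3/2  -7/2  -7/10 ]
  [ 0  1    -5    -8     -5 ]
  [ 5  0     0    -7     10 ]
  [ 0  0     5     7      9 ]
R3 ← R3 − 5·R1
  [ 1  0  -3/2  -7/2  -7/10 ]
  [ 0  1    -5    -8     -5 ]
  [ 0  0  15/2  21/2   27/2 ]
  [ 0  0     5     7      9 ]
R3 ← 2/15·R3
  [ 1  0  -3/2  -7/2  -7/10 ]
  [ 0  1    -5    -8     -5 ]
  [ 0  0     1   7/5    9/5 ]
  [ 0  0     5     7      9 ]
R4 ← R4 − 5·R3
  [ 1  0  -3/2  -7/2  -7/10 ]
  [ 0  1    -5    -8     -5 ]
  [ 0  0     1   7/5    9/5 ]
  [ 0  0     0     0      0 ]
R2 ← R2 + 5·R3
  [ 1  0  -3/2  -7/2  -7/10 ]
  [ 0  1     0    -1      4 ]
  [ 0  0     1   7/5    9/5 ]
  [ 0  0     0     0      0 ]
R1 ← R1 + 3/2·R3
  [ 1  0  0  -7/5    2 ]
  [ 0  1  0    -1    4 ]
  [ 0  0  1   7/5  9/5 ]
  [ 0  0  0     0    0 ]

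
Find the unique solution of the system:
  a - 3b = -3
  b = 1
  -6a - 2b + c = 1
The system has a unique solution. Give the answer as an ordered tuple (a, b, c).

Form the augmented matrix and row-reduce:
  [  1  -3  0  |  -3 ]
  [  0   1  0  |   1 ]
  [ -6  -2  1  |   1 ]
r3 ← r3 + 6·r1
  [ 1   -3  0  |   -3 ]
  [ 0    1  0  |    1 ]
  [ 0  -20  1  |  -17 ]
r3 ← r3 + 20·r2
  [ 1  -3  0  |  -3 ]
  [ 0   1  0  |   1 ]
  [ 0   0  1  |   3 ]
r1 ← r1 + 3·r2
  [ 1  0  0  |  0 ]
  [ 0  1  0  |  1 ]
  [ 0  0  1  |  3 ]
Reading off the last column: a = 0, b = 1, c = 3.

(0, 1, 3)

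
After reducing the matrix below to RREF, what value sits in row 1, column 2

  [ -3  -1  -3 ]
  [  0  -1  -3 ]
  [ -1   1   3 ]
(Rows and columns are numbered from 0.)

ρ1 ← -1/3·ρ1
  [  1  1/3   1 ]
  [  0   -1  -3 ]
  [ -1    1   3 ]
ρ3 ← ρ3 + ρ1
  [ 1  1/3   1 ]
  [ 0   -1  -3 ]
  [ 0  4/3   4 ]
ρ2 ← -1·ρ2
  [ 1  1/3  1 ]
  [ 0    1  3 ]
  [ 0  4/3  4 ]
ρ3 ← ρ3 − 4/3·ρ2
  [ 1  1/3  1 ]
  [ 0    1  3 ]
  [ 0    0  0 ]
ρ1 ← ρ1 − 1/3·ρ2
  [ 1  0  0 ]
  [ 0  1  3 ]
  [ 0  0  0 ]

3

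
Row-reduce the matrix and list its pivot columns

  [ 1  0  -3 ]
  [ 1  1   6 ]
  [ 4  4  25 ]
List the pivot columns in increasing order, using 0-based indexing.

ρ2 ← ρ2 − ρ1
  [ 1  0  -3 ]
  [ 0  1   9 ]
  [ 4  4  25 ]
ρ3 ← ρ3 − 4·ρ1
  [ 1  0  -3 ]
  [ 0  1   9 ]
  [ 0  4  37 ]
ρ3 ← ρ3 − 4·ρ2
  [ 1  0  -3 ]
  [ 0  1   9 ]
  [ 0  0   1 ]
ρ2 ← ρ2 − 9·ρ3
  [ 1  0  -3 ]
  [ 0  1   0 ]
  [ 0  0   1 ]
ρ1 ← ρ1 + 3·ρ3
  [ 1  0  0 ]
  [ 0  1  0 ]
  [ 0  0  1 ]
Pivot columns are the columns containing a leading 1.

0, 1, 2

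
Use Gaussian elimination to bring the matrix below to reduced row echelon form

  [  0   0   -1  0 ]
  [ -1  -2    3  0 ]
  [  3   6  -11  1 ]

R1 <-> R2
  [ -1  -2    3  0 ]
  [  0   0   -1  0 ]
  [  3   6  -11  1 ]
R1 ← -1·R1
  [ 1  2   -3  0 ]
  [ 0  0   -1  0 ]
  [ 3  6  -11  1 ]
R3 ← R3 − 3·R1
  [ 1  2  -3  0 ]
  [ 0  0  -1  0 ]
  [ 0  0  -2  1 ]
R2 ← -1·R2
  [ 1  2  -3  0 ]
  [ 0  0   1  0 ]
  [ 0  0  -2  1 ]
R3 ← R3 + 2·R2
  [ 1  2  -3  0 ]
  [ 0  0   1  0 ]
  [ 0  0   0  1 ]
R1 ← R1 + 3·R2
  [ 1  2  0  0 ]
  [ 0  0  1  0 ]
  [ 0  0  0  1 ]

[[1, 2, 0, 0], [0, 0, 1, 0], [0, 0, 0, 1]]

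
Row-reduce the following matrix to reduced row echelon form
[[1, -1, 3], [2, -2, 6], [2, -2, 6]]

r2 ← r2 − 2·r1
  [ 1  -1  3 ]
  [ 0   0  0 ]
  [ 2  -2  6 ]
r3 ← r3 − 2·r1
  [ 1  -1  3 ]
  [ 0   0  0 ]
  [ 0   0  0 ]

[[1, -1, 3], [0, 0, 0], [0, 0, 0]]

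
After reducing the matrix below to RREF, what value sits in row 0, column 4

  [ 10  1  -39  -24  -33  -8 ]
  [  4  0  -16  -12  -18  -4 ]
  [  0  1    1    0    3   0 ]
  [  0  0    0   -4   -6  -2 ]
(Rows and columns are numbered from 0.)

R1 := 1/10·R1
  [ 1  1/10  -39/10  -12/5  -33/10  -4/5 ]
  [ 4     0     -16    -12     -18    -4 ]
  [ 0     1       1      0       3     0 ]
  [ 0     0       0     -4      -6    -2 ]
R2 := R2 − 4·R1
  [ 1  1/10  -39/10  -12/5  -33/10  -4/5 ]
  [ 0  -2/5    -2/5  -12/5   -24/5  -4/5 ]
  [ 0     1       1      0       3     0 ]
  [ 0     0       0     -4      -6    -2 ]
R2 := -5/2·R2
  [ 1  1/10  -39/10  -12/5  -33/10  -4/5 ]
  [ 0     1       1      6      12     2 ]
  [ 0     1       1      0       3     0 ]
  [ 0     0       0     -4      -6    -2 ]
R3 := R3 − R2
  [ 1  1/10  -39/10  -12/5  -33/10  -4/5 ]
  [ 0     1       1      6      12     2 ]
  [ 0     0       0     -6      -9    -2 ]
  [ 0     0       0     -4      -6    -2 ]
R3 := -1/6·R3
  [ 1  1/10  -39/10  -12/5  -33/10  -4/5 ]
  [ 0     1       1      6      12     2 ]
  [ 0     0       0      1     3/2   1/3 ]
  [ 0     0       0     -4      -6    -2 ]
R4 := R4 + 4·R3
  [ 1  1/10  -39/10  -12/5  -33/10  -4/5 ]
  [ 0     1       1      6      12     2 ]
  [ 0     0       0      1     3/2   1/3 ]
  [ 0     0       0      0       0  -2/3 ]
R4 := -3/2·R4
  [ 1  1/10  -39/10  -12/5  -33/10  -4/5 ]
  [ 0     1       1      6      12     2 ]
  [ 0     0       0      1     3/2   1/3 ]
  [ 0     0       0      0       0     1 ]
R3 := R3 − 1/3·R4
  [ 1  1/10  -39/10  -12/5  -33/10  -4/5 ]
  [ 0     1       1      6      12     2 ]
  [ 0     0       0      1     3/2     0 ]
  [ 0     0       0      0       0     1 ]
R2 := R2 − 2·R4
  [ 1  1/10  -39/10  -12/5  -33/10  -4/5 ]
  [ 0     1       1      6      12     0 ]
  [ 0     0       0      1     3/2     0 ]
  [ 0     0       0      0       0     1 ]
R1 := R1 + 4/5·R4
  [ 1  1/10  -39/10  -12/5  -33/10  0 ]
  [ 0     1       1      6      12  0 ]
  [ 0     0       0      1     3/2  0 ]
  [ 0     0       0      0       0  1 ]
R2 := R2 − 6·R3
  [ 1  1/10  -39/10  -12/5  -33/10  0 ]
  [ 0     1       1      0       3  0 ]
  [ 0     0       0      1     3/2  0 ]
  [ 0     0       0      0       0  1 ]
R1 := R1 + 12/5·R3
  [ 1  1/10  -39/10  0  3/10  0 ]
  [ 0     1       1  0     3  0 ]
  [ 0     0       0  1   3/2  0 ]
  [ 0     0       0  0     0  1 ]
R1 := R1 − 1/10·R2
  [ 1  0  -4  0    0  0 ]
  [ 0  1   1  0    3  0 ]
  [ 0  0   0  1  3/2  0 ]
  [ 0  0   0  0    0  1 ]

0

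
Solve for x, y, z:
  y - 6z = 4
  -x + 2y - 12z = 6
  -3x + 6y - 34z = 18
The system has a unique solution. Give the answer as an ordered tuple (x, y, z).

(2, 4, 0)

Form the augmented matrix and row-reduce:
  [  0  1   -6  |   4 ]
  [ -1  2  -12  |   6 ]
  [ -3  6  -34  |  18 ]
R1 <=> R2
  [ -1  2  -12  |   6 ]
  [  0  1   -6  |   4 ]
  [ -3  6  -34  |  18 ]
R1 ← -1·R1
  [  1  -2   12  |  -6 ]
  [  0   1   -6  |   4 ]
  [ -3   6  -34  |  18 ]
R3 ← R3 + 3·R1
  [ 1  -2  12  |  -6 ]
  [ 0   1  -6  |   4 ]
  [ 0   0   2  |   0 ]
R3 ← 1/2·R3
  [ 1  -2  12  |  -6 ]
  [ 0   1  -6  |   4 ]
  [ 0   0   1  |   0 ]
R2 ← R2 + 6·R3
  [ 1  -2  12  |  -6 ]
  [ 0   1   0  |   4 ]
  [ 0   0   1  |   0 ]
R1 ← R1 − 12·R3
  [ 1  -2  0  |  -6 ]
  [ 0   1  0  |   4 ]
  [ 0   0  1  |   0 ]
R1 ← R1 + 2·R2
  [ 1  0  0  |  2 ]
  [ 0  1  0  |  4 ]
  [ 0  0  1  |  0 ]
Reading off the last column: x = 2, y = 4, z = 0.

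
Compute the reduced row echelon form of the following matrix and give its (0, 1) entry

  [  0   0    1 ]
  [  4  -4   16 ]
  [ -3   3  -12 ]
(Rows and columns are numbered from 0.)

Swap ρ1 and ρ2.
Multiply ρ1 by 1/4.
Add 3 times ρ1 to ρ3.
Subtract 4 times ρ2 from ρ1.

-1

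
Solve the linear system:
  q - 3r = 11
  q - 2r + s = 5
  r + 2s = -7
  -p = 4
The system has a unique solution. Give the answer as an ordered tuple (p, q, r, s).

Form the augmented matrix and row-reduce:
  [  0  1  -3  0  |  11 ]
  [  0  1  -2  1  |   5 ]
  [  0  0   1  2  |  -7 ]
  [ -1  0   0  0  |   4 ]
r1 <-> r4
  [ -1  0   0  0  |   4 ]
  [  0  1  -2  1  |   5 ]
  [  0  0   1  2  |  -7 ]
  [  0  1  -3  0  |  11 ]
r1 := -1·r1
  [ 1  0   0  0  |  -4 ]
  [ 0  1  -2  1  |   5 ]
  [ 0  0   1  2  |  -7 ]
  [ 0  1  -3  0  |  11 ]
r4 := r4 − r2
  [ 1  0   0   0  |  -4 ]
  [ 0  1  -2   1  |   5 ]
  [ 0  0   1   2  |  -7 ]
  [ 0  0  -1  -1  |   6 ]
r4 := r4 + r3
  [ 1  0   0  0  |  -4 ]
  [ 0  1  -2  1  |   5 ]
  [ 0  0   1  2  |  -7 ]
  [ 0  0   0  1  |  -1 ]
r3 := r3 − 2·r4
  [ 1  0   0  0  |  -4 ]
  [ 0  1  -2  1  |   5 ]
  [ 0  0   1  0  |  -5 ]
  [ 0  0   0  1  |  -1 ]
r2 := r2 − r4
  [ 1  0   0  0  |  -4 ]
  [ 0  1  -2  0  |   6 ]
  [ 0  0   1  0  |  -5 ]
  [ 0  0   0  1  |  -1 ]
r2 := r2 + 2·r3
  [ 1  0  0  0  |  -4 ]
  [ 0  1  0  0  |  -4 ]
  [ 0  0  1  0  |  -5 ]
  [ 0  0  0  1  |  -1 ]
Reading off the last column: p = -4, q = -4, r = -5, s = -1.

(-4, -4, -5, -1)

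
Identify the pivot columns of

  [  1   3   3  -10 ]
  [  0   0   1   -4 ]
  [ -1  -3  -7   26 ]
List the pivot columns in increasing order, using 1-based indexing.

R3 ← R3 + R1
  [ 1  3   3  -10 ]
  [ 0  0   1   -4 ]
  [ 0  0  -4   16 ]
R3 ← R3 + 4·R2
  [ 1  3  3  -10 ]
  [ 0  0  1   -4 ]
  [ 0  0  0    0 ]
R1 ← R1 − 3·R2
  [ 1  3  0   2 ]
  [ 0  0  1  -4 ]
  [ 0  0  0   0 ]
Pivot columns are the columns containing a leading 1.

1, 3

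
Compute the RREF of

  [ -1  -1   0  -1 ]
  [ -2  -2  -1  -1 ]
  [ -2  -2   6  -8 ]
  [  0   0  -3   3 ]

Multiply R1 by -1.
  [  1   1   0   1 ]
  [ -2  -2  -1  -1 ]
  [ -2  -2   6  -8 ]
  [  0   0  -3   3 ]
Add 2 times R1 to R2.
  [  1   1   0   1 ]
  [  0   0  -1   1 ]
  [ -2  -2   6  -8 ]
  [  0   0  -3   3 ]
Add 2 times R1 to R3.
  [ 1  1   0   1 ]
  [ 0  0  -1   1 ]
  [ 0  0   6  -6 ]
  [ 0  0  -3   3 ]
Multiply R2 by -1.
  [ 1  1   0   1 ]
  [ 0  0   1  -1 ]
  [ 0  0   6  -6 ]
  [ 0  0  -3   3 ]
Subtract 6 times R2 from R3.
  [ 1  1   0   1 ]
  [ 0  0   1  -1 ]
  [ 0  0   0   0 ]
  [ 0  0  -3   3 ]
Add 3 times R2 to R4.
  [ 1  1  0   1 ]
  [ 0  0  1  -1 ]
  [ 0  0  0   0 ]
  [ 0  0  0   0 ]

[[1, 1, 0, 1], [0, 0, 1, -1], [0, 0, 0, 0], [0, 0, 0, 0]]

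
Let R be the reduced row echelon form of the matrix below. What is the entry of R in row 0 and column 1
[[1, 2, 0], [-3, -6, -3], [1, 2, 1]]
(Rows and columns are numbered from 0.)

2

R2 → R2 + 3·R1
  [ 1  2   0 ]
  [ 0  0  -3 ]
  [ 1  2   1 ]
R3 → R3 − R1
  [ 1  2   0 ]
  [ 0  0  -3 ]
  [ 0  0   1 ]
R2 → -1/3·R2
  [ 1  2  0 ]
  [ 0  0  1 ]
  [ 0  0  1 ]
R3 → R3 − R2
  [ 1  2  0 ]
  [ 0  0  1 ]
  [ 0  0  0 ]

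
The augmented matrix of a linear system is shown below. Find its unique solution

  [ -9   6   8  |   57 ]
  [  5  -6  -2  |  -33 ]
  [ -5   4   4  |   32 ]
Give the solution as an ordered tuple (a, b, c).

(-6, 1/2, 0)

ρ1 := -1/9·ρ1
ρ2 := ρ2 − 5·ρ1
ρ3 := ρ3 + 5·ρ1
ρ2 := -3/8·ρ2
ρ3 := ρ3 − 2/3·ρ2
ρ3 := 6·ρ3
ρ2 := ρ2 + 11/12·ρ3
ρ1 := ρ1 + 8/9·ρ3
ρ1 := ρ1 + 2/3·ρ2
Reading off the last column: a = -6, b = 1/2, c = 0.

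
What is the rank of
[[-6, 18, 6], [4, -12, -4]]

rank = 1

Multiply ρ1 by -1/6.
  [ 1   -3  -1 ]
  [ 4  -12  -4 ]
Subtract 4 times ρ1 from ρ2.
  [ 1  -3  -1 ]
  [ 0   0   0 ]
The reduced form has 1 nonzero row.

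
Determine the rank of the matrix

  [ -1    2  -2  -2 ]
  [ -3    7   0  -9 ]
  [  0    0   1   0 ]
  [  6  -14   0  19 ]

R1 -> -1·R1
R2 -> R2 + 3·R1
R4 -> R4 − 6·R1
R4 -> R4 + 2·R2
R2 -> R2 + 3·R4
R1 -> R1 − 2·R4
R2 -> R2 − 6·R3
R1 -> R1 − 2·R3
R1 -> R1 + 2·R2
The reduced form has 4 nonzero rows.

rank = 4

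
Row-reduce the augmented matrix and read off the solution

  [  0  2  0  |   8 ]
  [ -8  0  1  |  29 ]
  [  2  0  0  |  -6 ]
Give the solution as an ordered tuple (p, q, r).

(-3, 4, 5)

Swap R1 and R2.
  [ -8  0  1  |  29 ]
  [  0  2  0  |   8 ]
  [  2  0  0  |  -6 ]
Multiply R1 by -1/8.
  [ 1  0  -1/8  |  -29/8 ]
  [ 0  2     0  |      8 ]
  [ 2  0     0  |     -6 ]
Subtract 2 times R1 from R3.
  [ 1  0  -1/8  |  -29/8 ]
  [ 0  2     0  |      8 ]
  [ 0  0   1/4  |    5/4 ]
Multiply R2 by 1/2.
  [ 1  0  -1/8  |  -29/8 ]
  [ 0  1     0  |      4 ]
  [ 0  0   1/4  |    5/4 ]
Multiply R3 by 4.
  [ 1  0  -1/8  |  -29/8 ]
  [ 0  1     0  |      4 ]
  [ 0  0     1  |      5 ]
Add 1/8 times R3 to R1.
  [ 1  0  0  |  -3 ]
  [ 0  1  0  |   4 ]
  [ 0  0  1  |   5 ]
Reading off the last column: p = -3, q = 4, r = 5.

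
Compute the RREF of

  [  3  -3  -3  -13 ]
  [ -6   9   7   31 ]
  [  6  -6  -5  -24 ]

[[1, 0, 0, -4/3], [0, 1, 0, 1], [0, 0, 1, 2]]

Multiply ρ1 by 1/3.
  [  1  -1  -1  -13/3 ]
  [ -6   9   7     31 ]
  [  6  -6  -5    -24 ]
Add 6 times ρ1 to ρ2.
  [ 1  -1  -1  -13/3 ]
  [ 0   3   1      5 ]
  [ 6  -6  -5    -24 ]
Subtract 6 times ρ1 from ρ3.
  [ 1  -1  -1  -13/3 ]
  [ 0   3   1      5 ]
  [ 0   0   1      2 ]
Multiply ρ2 by 1/3.
  [ 1  -1   -1  -13/3 ]
  [ 0   1  1/3    5/3 ]
  [ 0   0    1      2 ]
Subtract 1/3 times ρ3 from ρ2.
  [ 1  -1  -1  -13/3 ]
  [ 0   1   0      1 ]
  [ 0   0   1      2 ]
Add ρ3 to ρ1.
  [ 1  -1  0  -7/3 ]
  [ 0   1  0     1 ]
  [ 0   0  1     2 ]
Add ρ2 to ρ1.
  [ 1  0  0  -4/3 ]
  [ 0  1  0     1 ]
  [ 0  0  1     2 ]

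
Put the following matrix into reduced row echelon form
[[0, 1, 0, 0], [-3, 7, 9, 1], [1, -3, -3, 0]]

r1 ↔ r2
  [ -3   7   9  1 ]
  [  0   1   0  0 ]
  [  1  -3  -3  0 ]
r1 → -1/3·r1
  [ 1  -7/3  -3  -1/3 ]
  [ 0     1   0     0 ]
  [ 1    -3  -3     0 ]
r3 → r3 − r1
  [ 1  -7/3  -3  -1/3 ]
  [ 0     1   0     0 ]
  [ 0  -2/3   0   1/3 ]
r3 → r3 + 2/3·r2
  [ 1  -7/3  -3  -1/3 ]
  [ 0     1   0     0 ]
  [ 0     0   0   1/3 ]
r3 → 3·r3
  [ 1  -7/3  -3  -1/3 ]
  [ 0     1   0     0 ]
  [ 0     0   0     1 ]
r1 → r1 + 1/3·r3
  [ 1  -7/3  -3  0 ]
  [ 0     1   0  0 ]
  [ 0     0   0  1 ]
r1 → r1 + 7/3·r2
  [ 1  0  -3  0 ]
  [ 0  1   0  0 ]
  [ 0  0   0  1 ]

[[1, 0, -3, 0], [0, 1, 0, 0], [0, 0, 0, 1]]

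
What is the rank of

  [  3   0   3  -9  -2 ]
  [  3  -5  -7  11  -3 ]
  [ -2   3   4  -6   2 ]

rank = 3

r1 -> 1/3·r1
r2 -> r2 − 3·r1
r3 -> r3 + 2·r1
r2 -> -1/5·r2
r3 -> r3 − 3·r2
r3 -> 15·r3
r2 -> r2 − 1/5·r3
r1 -> r1 + 2/3·r3
The reduced form has 3 nonzero rows.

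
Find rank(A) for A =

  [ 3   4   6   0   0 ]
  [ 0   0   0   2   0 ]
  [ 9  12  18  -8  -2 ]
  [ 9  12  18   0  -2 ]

rank = 3

r1 ← 1/3·r1
  [ 1  4/3   2   0   0 ]
  [ 0    0   0   2   0 ]
  [ 9   12  18  -8  -2 ]
  [ 9   12  18   0  -2 ]
r3 ← r3 − 9·r1
  [ 1  4/3   2   0   0 ]
  [ 0    0   0   2   0 ]
  [ 0    0   0  -8  -2 ]
  [ 9   12  18   0  -2 ]
r4 ← r4 − 9·r1
  [ 1  4/3  2   0   0 ]
  [ 0    0  0   2   0 ]
  [ 0    0  0  -8  -2 ]
  [ 0    0  0   0  -2 ]
r2 ← 1/2·r2
  [ 1  4/3  2   0   0 ]
  [ 0    0  0   1   0 ]
  [ 0    0  0  -8  -2 ]
  [ 0    0  0   0  -2 ]
r3 ← r3 + 8·r2
  [ 1  4/3  2  0   0 ]
  [ 0    0  0  1   0 ]
  [ 0    0  0  0  -2 ]
  [ 0    0  0  0  -2 ]
r3 ← -1/2·r3
  [ 1  4/3  2  0   0 ]
  [ 0    0  0  1   0 ]
  [ 0    0  0  0   1 ]
  [ 0    0  0  0  -2 ]
r4 ← r4 + 2·r3
  [ 1  4/3  2  0  0 ]
  [ 0    0  0  1  0 ]
  [ 0    0  0  0  1 ]
  [ 0    0  0  0  0 ]
The reduced form has 3 nonzero rows.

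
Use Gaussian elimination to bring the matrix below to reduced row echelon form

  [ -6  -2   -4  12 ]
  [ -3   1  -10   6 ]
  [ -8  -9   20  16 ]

ρ1 := -1/6·ρ1
  [  1  1/3  2/3  -2 ]
  [ -3    1  -10   6 ]
  [ -8   -9   20  16 ]
ρ2 := ρ2 + 3·ρ1
  [  1  1/3  2/3  -2 ]
  [  0    2   -8   0 ]
  [ -8   -9   20  16 ]
ρ3 := ρ3 + 8·ρ1
  [ 1    1/3   2/3  -2 ]
  [ 0      2    -8   0 ]
  [ 0  -19/3  76/3   0 ]
ρ2 := 1/2·ρ2
  [ 1    1/3   2/3  -2 ]
  [ 0      1    -4   0 ]
  [ 0  -19/3  76/3   0 ]
ρ3 := ρ3 + 19/3·ρ2
  [ 1  1/3  2/3  -2 ]
  [ 0    1   -4   0 ]
  [ 0    0    0   0 ]
ρ1 := ρ1 − 1/3·ρ2
  [ 1  0   2  -2 ]
  [ 0  1  -4   0 ]
  [ 0  0   0   0 ]

[[1, 0, 2, -2], [0, 1, -4, 0], [0, 0, 0, 0]]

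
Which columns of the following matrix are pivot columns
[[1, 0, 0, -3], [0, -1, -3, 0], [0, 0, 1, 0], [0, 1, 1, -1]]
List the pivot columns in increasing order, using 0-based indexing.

r2 := -1·r2
r4 := r4 − r2
r4 := r4 + 2·r3
r4 := -1·r4
r1 := r1 + 3·r4
r2 := r2 − 3·r3
Pivot columns are the columns containing a leading 1.

0, 1, 2, 3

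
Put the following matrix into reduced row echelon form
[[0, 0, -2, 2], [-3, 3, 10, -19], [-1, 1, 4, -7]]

[[1, -1, 0, 3], [0, 0, 1, -1], [0, 0, 0, 0]]

ρ1 <=> ρ2
  [ -3  3  10  -19 ]
  [  0  0  -2    2 ]
  [ -1  1   4   -7 ]
ρ1 ← -1/3·ρ1
  [  1  -1  -10/3  19/3 ]
  [  0   0     -2     2 ]
  [ -1   1      4    -7 ]
ρ3 ← ρ3 + ρ1
  [ 1  -1  -10/3  19/3 ]
  [ 0   0     -2     2 ]
  [ 0   0    2/3  -2/3 ]
ρ2 ← -1/2·ρ2
  [ 1  -1  -10/3  19/3 ]
  [ 0   0      1    -1 ]
  [ 0   0    2/3  -2/3 ]
ρ3 ← ρ3 − 2/3·ρ2
  [ 1  -1  -10/3  19/3 ]
  [ 0   0      1    -1 ]
  [ 0   0      0     0 ]
ρ1 ← ρ1 + 10/3·ρ2
  [ 1  -1  0   3 ]
  [ 0   0  1  -1 ]
  [ 0   0  0   0 ]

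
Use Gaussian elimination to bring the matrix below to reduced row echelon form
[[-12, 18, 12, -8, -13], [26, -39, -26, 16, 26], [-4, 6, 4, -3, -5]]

[[1, -3/2, -1, 0, 0], [0, 0, 0, 1, 0], [0, 0, 0, 0, 1]]

r1 ← -1/12·r1
r2 ← r2 − 26·r1
r3 ← r3 + 4·r1
r2 ← -3/4·r2
r3 ← r3 + 1/3·r2
r3 ← -8·r3
r2 ← r2 − 13/8·r3
r1 ← r1 − 13/12·r3
r1 ← r1 − 2/3·r2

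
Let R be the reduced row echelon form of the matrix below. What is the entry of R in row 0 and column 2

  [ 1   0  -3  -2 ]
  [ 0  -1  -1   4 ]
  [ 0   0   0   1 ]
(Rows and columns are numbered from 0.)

Multiply ρ2 by -1.
  [ 1  0  -3  -2 ]
  [ 0  1   1  -4 ]
  [ 0  0   0   1 ]
Add 4 times ρ3 to ρ2.
  [ 1  0  -3  -2 ]
  [ 0  1   1   0 ]
  [ 0  0   0   1 ]
Add 2 times ρ3 to ρ1.
  [ 1  0  -3  0 ]
  [ 0  1   1  0 ]
  [ 0  0   0  1 ]

-3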